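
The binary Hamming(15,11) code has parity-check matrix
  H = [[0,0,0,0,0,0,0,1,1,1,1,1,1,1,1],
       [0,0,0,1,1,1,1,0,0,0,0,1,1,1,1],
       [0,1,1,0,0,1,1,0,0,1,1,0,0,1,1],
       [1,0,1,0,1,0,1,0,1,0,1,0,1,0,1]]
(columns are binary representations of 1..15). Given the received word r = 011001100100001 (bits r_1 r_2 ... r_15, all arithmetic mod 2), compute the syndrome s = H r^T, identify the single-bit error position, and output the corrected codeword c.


s = (0, 1, 0, 1)^T, error position = 5, corrected codeword c = 011011100100001

Compute s = H r^T mod 2 one row at a time:
  s_1 = 0 + 0 + 1 + 0 + 0 + 0 + 0 + 1 = 2 ≡ 0 (mod 2).
  s_2 = 0 + 0 + 1 + 1 + 0 + 0 + 0 + 1 = 3 ≡ 1 (mod 2).
  s_3 = 1 + 1 + 1 + 1 + 1 + 0 + 0 + 1 = 6 ≡ 0 (mod 2).
  s_4 = 0 + 1 + 0 + 1 + 0 + 0 + 0 + 1 = 3 ≡ 1 (mod 2).
s = (0, 1, 0, 1)^T — this equals column 5 of H (binary 0101), so error is at position 5.
Correct: flip bit 5 of r = 011001100100001 to get c = 011011100100001.


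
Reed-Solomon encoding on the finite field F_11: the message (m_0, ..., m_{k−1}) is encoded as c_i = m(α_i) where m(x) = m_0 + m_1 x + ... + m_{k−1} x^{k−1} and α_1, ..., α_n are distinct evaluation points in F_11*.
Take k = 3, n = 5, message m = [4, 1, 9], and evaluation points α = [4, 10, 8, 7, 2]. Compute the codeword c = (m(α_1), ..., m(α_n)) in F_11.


c = [9, 1, 5, 1, 9]

Message polynomial: m(x) = 4 + 1·x + 9·x^2 (mod 11).
For each evaluation point α_i, compute m(α_i) mod 11:
  α_1 = 4: Horner steps 9 → 4 → 9, so m(4) = 9.
  α_2 = 10: Horner steps 9 → 3 → 1, so m(10) = 1.
  α_3 = 8: Horner steps 9 → 7 → 5, so m(8) = 5.
  α_4 = 7: Horner steps 9 → 9 → 1, so m(7) = 1.
  α_5 = 2: Horner steps 9 → 8 → 9, so m(2) = 9.
Codeword c = [9, 1, 5, 1, 9] ∈ F_11^5.


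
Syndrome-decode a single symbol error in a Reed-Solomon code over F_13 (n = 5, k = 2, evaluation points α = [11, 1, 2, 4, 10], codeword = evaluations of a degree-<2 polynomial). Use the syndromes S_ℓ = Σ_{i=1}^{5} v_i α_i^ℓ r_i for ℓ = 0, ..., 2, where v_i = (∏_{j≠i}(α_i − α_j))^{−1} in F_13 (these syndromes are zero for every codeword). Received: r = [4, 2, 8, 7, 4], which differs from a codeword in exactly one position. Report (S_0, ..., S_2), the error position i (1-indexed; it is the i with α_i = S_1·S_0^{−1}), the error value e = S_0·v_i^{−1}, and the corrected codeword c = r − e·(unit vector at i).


S = (12, 2, 9), error at position 1, error magnitude e = 7, c = [10, 2, 8, 7, 4].

Step 1: column multipliers v_i = (∏_{j≠i}(α_i − α_j))^{−1} mod 13.
  i = 1 (α = 11): (11−1)(11−2)(11−4)(11−10) = 10·9·7·1 = 630 ≡ 6, so v_1 = 6^{−1} = 11 (mod 13).
  i = 2 (α = 1): (1−11)(1−2)(1−4)(1−10) = (−10)·(−1)·(−3)·(−9) = 270 ≡ 10, so v_2 = 10^{−1} = 4 (mod 13).
  i = 3 (α = 2): (2−11)(2−1)(2−4)(2−10) = (−9)·1·(−2)·(−8) = −144 ≡ 12, so v_3 = 12^{−1} = 12 (mod 13).
  i = 4 (α = 4): (4−11)(4−1)(4−2)(4−10) = (−7)·3·2·(−6) = 252 ≡ 5, so v_4 = 5^{−1} = 8 (mod 13).
  i = 5 (α = 10): (10−11)(10−1)(10−2)(10−4) = (−1)·9·8·6 = −432 ≡ 10, so v_5 = 10^{−1} = 4 (mod 13).
  v = [11, 4, 12, 8, 4].
Step 2: syndromes of r = [4, 2, 8, 7, 4] (all sums mod 13).
  S_0 = Σ v_i r_i = 11·4 + 4·2 + 12·8 + 8·7 + 4·4 = 220 ≡ 12.
  S_1 = Σ v_i α_i r_i = 11·11·4 + 4·1·2 + 12·2·8 + 8·4·7 + 4·10·4 = 1068 ≡ 2.
  α_i^2 mod 13 = [4, 1, 4, 3, 9].
  S_2 = Σ v_i α_i^2 r_i = 11·4·4 + 4·1·2 + 12·4·8 + 8·3·7 + 4·9·4 = 880 ≡ 9.
  S = (12, 2, 9) ≠ 0, so r is not a codeword (an error is present).
Step 3: locate the error. For a single error e at position i, S_ℓ = v_i·e·α_i^ℓ, so α_err = S_1/S_0.
  S_0^{−1} = 12^{−1} = 12 (mod 13), so α_err = 2·12 = 24 ≡ 11 = α_1. Error position i = 1.
  Consistency check: S_2/S_1 = 9·7 = 63 ≡ 11 = α_err ✓ (single-error assumption holds).
Step 4: error magnitude e = S_0/v_1 = S_0·∏_{j≠1}(α_1 − α_j) = 12·6 = 72 ≡ 7 (mod 13).
Step 5: correct position 1: c_1 = r_1 − e = 4 − 7 ≡ 10 (mod 13). Hence c = [10, 2, 8, 7, 4].
  Check: interpolating c through the α_i gives m(x) = 9 + 6·x (degree < 2) with m(α_i) = c_i for every i, so c is indeed a codeword.


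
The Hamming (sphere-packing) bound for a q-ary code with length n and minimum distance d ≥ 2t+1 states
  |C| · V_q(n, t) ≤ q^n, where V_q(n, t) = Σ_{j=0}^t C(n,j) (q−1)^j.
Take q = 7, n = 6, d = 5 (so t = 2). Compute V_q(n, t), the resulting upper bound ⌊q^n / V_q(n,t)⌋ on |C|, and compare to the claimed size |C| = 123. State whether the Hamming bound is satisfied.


V_q(n, t) = 577, q^n = 117649, Hamming bound = 203, |C| = 123 ≤ bound (satisfied).

Step 1: Compute V_q(n, t) = Σ_{j=0}^2 C(n, j) (q−1)^j.
  j = 0: C(6,0)·(6)^0 = 1·1 = 1.
  j = 1: C(6,1)·(6)^1 = 6·6 = 36.
  j = 2: C(6,2)·(6)^2 = 15·36 = 540.
  V_q(n, t) = 1 + 36 + 540 = 577.
Step 2: q^n = 7^6 = 117649.
Step 3: Hamming bound ⌊q^n / V_q(n,t)⌋ = ⌊117649/577⌋ = 203.
Step 4: Compare |C| = 123 to 203: satisfied.
The claimed |C| lies below the Hamming bound.


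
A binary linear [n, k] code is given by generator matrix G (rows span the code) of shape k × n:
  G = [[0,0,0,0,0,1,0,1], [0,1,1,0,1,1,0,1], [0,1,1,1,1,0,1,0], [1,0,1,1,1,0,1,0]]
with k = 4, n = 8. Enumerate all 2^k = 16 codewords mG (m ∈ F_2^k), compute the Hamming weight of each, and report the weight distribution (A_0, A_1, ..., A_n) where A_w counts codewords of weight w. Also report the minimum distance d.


Weight distribution: A_0 = 1, A_2 = 3, A_3 = 2, A_4 = 3, A_5 = 4, A_6 = 1, A_7 = 2. Minimum distance d = 2.

Enumerate all 2^4 = 16 messages m ∈ F_2^4.
For each, compute codeword c = mG in F_2^8, then tally its weight.
  m = 0000 → c = 00000000, weight = 0.
  m = 1000 → c = 00000101, weight = 2.
  m = 0100 → c = 01101101, weight = 5.
  m = 1100 → c = 01101000, weight = 3.
  m = 0010 → c = 01111010, weight = 5.
  m = 1010 → c = 01111111, weight = 7.
  m = 0110 → c = 00010111, weight = 4.
  m = 1110 → c = 00010010, weight = 2.
  m = 0001 → c = 10111010, weight = 5.
  m = 1001 → c = 10111111, weight = 7.
  m = 0101 → c = 11010111, weight = 6.
  m = 1101 → c = 11010010, weight = 4.
  m = 0011 → c = 11000000, weight = 2.
  m = 1011 → c = 11000101, weight = 4.
  m = 0111 → c = 10101101, weight = 5.
  m = 1111 → c = 10101000, weight = 3.
Tally weights:
  weight 0: 1 codewords.
  weight 2: 3 codewords.
  weight 3: 2 codewords.
  weight 4: 3 codewords.
  weight 5: 4 codewords.
  weight 6: 1 codewords.
  weight 7: 2 codewords.
Minimum distance d = smallest w > 0 with A_w > 0 = 2.
Sanity: Σ A_w = 16 = 2^4 = 16 ✓.


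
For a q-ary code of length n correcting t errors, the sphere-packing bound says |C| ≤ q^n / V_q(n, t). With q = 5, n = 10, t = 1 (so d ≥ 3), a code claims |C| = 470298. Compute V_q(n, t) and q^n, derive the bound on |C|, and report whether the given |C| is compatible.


V_q(n, t) = 41, q^n = 9765625, Hamming bound = 238185, |C| = 470298 > bound (violated).

Step 1: Compute V_q(n, t) = Σ_{j=0}^1 C(n, j) (q−1)^j.
  j = 0: C(10,0)·(4)^0 = 1·1 = 1.
  j = 1: C(10,1)·(4)^1 = 10·4 = 40.
  V_q(n, t) = 1 + 40 = 41.
Step 2: q^n = 5^10 = 9765625.
Step 3: Hamming bound ⌊q^n / V_q(n,t)⌋ = ⌊9765625/41⌋ = 238185.
Step 4: Compare |C| = 470298 to 238185: violated.
The claimed |C| lies above the Hamming bound, so no 5-ary code of length 10 with d ≥ 3 can have 470298 codewords.


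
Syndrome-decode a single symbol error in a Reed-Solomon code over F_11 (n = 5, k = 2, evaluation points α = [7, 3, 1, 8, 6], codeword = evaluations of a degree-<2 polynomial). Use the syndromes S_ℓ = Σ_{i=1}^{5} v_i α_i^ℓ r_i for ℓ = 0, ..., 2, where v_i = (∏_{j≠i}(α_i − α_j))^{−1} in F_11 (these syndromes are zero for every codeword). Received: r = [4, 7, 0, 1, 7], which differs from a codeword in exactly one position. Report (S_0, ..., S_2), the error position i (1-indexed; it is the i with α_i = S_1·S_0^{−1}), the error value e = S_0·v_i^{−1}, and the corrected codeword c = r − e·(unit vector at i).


S = (2, 6, 7), error at position 2, error magnitude e = 2, c = [4, 5, 0, 1, 7].

Step 1: column multipliers v_i = (∏_{j≠i}(α_i − α_j))^{−1} mod 11.
  i = 1 (α = 7): (7−3)(7−1)(7−8)(7−6) = 4·6·(−1)·1 = −24 ≡ 9, so v_1 = 9^{−1} = 5 (mod 11).
  i = 2 (α = 3): (3−7)(3−1)(3−8)(3−6) = (−4)·2·(−5)·(−3) = −120 ≡ 1, so v_2 = 1^{−1} = 1 (mod 11).
  i = 3 (α = 1): (1−7)(1−3)(1−8)(1−6) = (−6)·(−2)·(−7)·(−5) = 420 ≡ 2, so v_3 = 2^{−1} = 6 (mod 11).
  i = 4 (α = 8): (8−7)(8−3)(8−1)(8−6) = 1·5·7·2 = 70 ≡ 4, so v_4 = 4^{−1} = 3 (mod 11).
  i = 5 (α = 6): (6−7)(6−3)(6−1)(6−8) = (−1)·3·5·(−2) = 30 ≡ 8, so v_5 = 8^{−1} = 7 (mod 11).
  v = [5, 1, 6, 3, 7].
Step 2: syndromes of r = [4, 7, 0, 1, 7] (all sums mod 11).
  S_0 = Σ v_i r_i = 5·4 + 1·7 + 6·0 + 3·1 + 7·7 = 79 ≡ 2.
  S_1 = Σ v_i α_i r_i = 5·7·4 + 1·3·7 + 6·1·0 + 3·8·1 + 7·6·7 = 479 ≡ 6.
  α_i^2 mod 11 = [5, 9, 1, 9, 3].
  S_2 = Σ v_i α_i^2 r_i = 5·5·4 + 1·9·7 + 6·1·0 + 3·9·1 + 7·3·7 = 337 ≡ 7.
  S = (2, 6, 7) ≠ 0, so r is not a codeword (an error is present).
Step 3: locate the error. For a single error e at position i, S_ℓ = v_i·e·α_i^ℓ, so α_err = S_1/S_0.
  S_0^{−1} = 2^{−1} = 6 (mod 11), so α_err = 6·6 = 36 ≡ 3 = α_2. Error position i = 2.
  Consistency check: S_2/S_1 = 7·2 = 14 ≡ 3 = α_err ✓ (single-error assumption holds).
Step 4: error magnitude e = S_0/v_2 = S_0·∏_{j≠2}(α_2 − α_j) = 2·1 = 2 ≡ 2 (mod 11).
Step 5: correct position 2: c_2 = r_2 − e = 7 − 2 ≡ 5 (mod 11). Hence c = [4, 5, 0, 1, 7].
  Check: interpolating c through the α_i gives m(x) = 3 + 8·x (degree < 2) with m(α_i) = c_i for every i, so c is indeed a codeword.


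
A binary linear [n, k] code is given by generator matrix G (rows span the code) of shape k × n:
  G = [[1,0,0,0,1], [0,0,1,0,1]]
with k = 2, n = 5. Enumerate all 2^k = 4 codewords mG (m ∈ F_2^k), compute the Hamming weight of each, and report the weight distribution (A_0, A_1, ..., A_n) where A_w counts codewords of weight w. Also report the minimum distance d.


Weight distribution: A_0 = 1, A_2 = 3. Minimum distance d = 2.

Enumerate all 2^2 = 4 messages m ∈ F_2^2.
For each, compute codeword c = mG in F_2^5, then tally its weight.
  m = 00 → c = 00000, weight = 0.
  m = 10 → c = 10001, weight = 2.
  m = 01 → c = 00101, weight = 2.
  m = 11 → c = 10100, weight = 2.
Tally weights:
  weight 0: 1 codewords.
  weight 2: 3 codewords.
Minimum distance d = smallest w > 0 with A_w > 0 = 2.
Sanity: Σ A_w = 4 = 2^2 = 4 ✓.


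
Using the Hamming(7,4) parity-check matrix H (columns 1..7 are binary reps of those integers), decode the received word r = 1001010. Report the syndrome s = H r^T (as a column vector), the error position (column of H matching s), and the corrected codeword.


s = (0, 1, 1)^T, error position = 3, corrected codeword c = 1011010

Compute s = H r^T mod 2 one row at a time:
  s_1 = 1 + 0 + 1 + 0 = 2 ≡ 0 (mod 2).
  s_2 = 0 + 0 + 1 + 0 = 1 ≡ 1 (mod 2).
  s_3 = 1 + 0 + 0 + 0 = 1 ≡ 1 (mod 2).
s = (0, 1, 1)^T — this equals column 3 of H (binary 011), so error is at position 3.
Correct: flip bit 3 of r = 1001010 to get c = 1011010.


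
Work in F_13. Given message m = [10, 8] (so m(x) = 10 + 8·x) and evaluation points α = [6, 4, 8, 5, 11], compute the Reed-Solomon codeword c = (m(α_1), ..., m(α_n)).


c = [6, 3, 9, 11, 7]

Message polynomial: m(x) = 10 + 8·x (mod 13).
For each evaluation point α_i, compute m(α_i) mod 13:
  α_1 = 6: Horner steps 8 → 6, so m(6) = 6.
  α_2 = 4: Horner steps 8 → 3, so m(4) = 3.
  α_3 = 8: Horner steps 8 → 9, so m(8) = 9.
  α_4 = 5: Horner steps 8 → 11, so m(5) = 11.
  α_5 = 11: Horner steps 8 → 7, so m(11) = 7.
Codeword c = [6, 3, 9, 11, 7] ∈ F_13^5.


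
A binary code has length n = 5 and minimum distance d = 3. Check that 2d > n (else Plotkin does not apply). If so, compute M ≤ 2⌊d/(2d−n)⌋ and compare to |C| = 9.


Plotkin bound M ≤ 6; given |C| = 9 > bound (violated).

Check applicability: 2d = 6, n = 5.
2d − n = 1 > 0, so Plotkin applies.
Compute d/(2d−n) = 3/1 ≈ 3.0000.
⌊d/(2d−n)⌋ = 3.
Plotkin bound: M ≤ 2·3 = 6.
Given |C| = 9, check: VIOLATED.
This |C| is above the Plotkin bound, so no binary code with n = 5, d = 3 and 9 codewords exists.


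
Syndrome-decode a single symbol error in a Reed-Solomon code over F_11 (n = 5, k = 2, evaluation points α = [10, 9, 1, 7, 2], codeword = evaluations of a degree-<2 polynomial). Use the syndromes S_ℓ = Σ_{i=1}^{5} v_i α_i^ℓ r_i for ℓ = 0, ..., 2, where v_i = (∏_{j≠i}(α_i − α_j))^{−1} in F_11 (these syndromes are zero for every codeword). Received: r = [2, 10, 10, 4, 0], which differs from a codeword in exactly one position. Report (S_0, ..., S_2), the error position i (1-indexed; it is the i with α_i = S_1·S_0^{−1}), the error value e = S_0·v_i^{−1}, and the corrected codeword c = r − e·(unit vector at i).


S = (8, 8, 8), error at position 3, error magnitude e = 2, c = [2, 10, 8, 4, 0].

Step 1: column multipliers v_i = (∏_{j≠i}(α_i − α_j))^{−1} mod 11.
  i = 1 (α = 10): (10−9)(10−1)(10−7)(10−2) = 1·9·3·8 = 216 ≡ 7, so v_1 = 7^{−1} = 8 (mod 11).
  i = 2 (α = 9): (9−10)(9−1)(9−7)(9−2) = (−1)·8·2·7 = −112 ≡ 9, so v_2 = 9^{−1} = 5 (mod 11).
  i = 3 (α = 1): (1−10)(1−9)(1−7)(1−2) = (−9)·(−8)·(−6)·(−1) = 432 ≡ 3, so v_3 = 3^{−1} = 4 (mod 11).
  i = 4 (α = 7): (7−10)(7−9)(7−1)(7−2) = (−3)·(−2)·6·5 = 180 ≡ 4, so v_4 = 4^{−1} = 3 (mod 11).
  i = 5 (α = 2): (2−10)(2−9)(2−1)(2−7) = (−8)·(−7)·1·(−5) = −280 ≡ 6, so v_5 = 6^{−1} = 2 (mod 11).
  v = [8, 5, 4, 3, 2].
Step 2: syndromes of r = [2, 10, 10, 4, 0] (all sums mod 11).
  S_0 = Σ v_i r_i = 8·2 + 5·10 + 4·10 + 3·4 + 2·0 = 118 ≡ 8.
  S_1 = Σ v_i α_i r_i = 8·10·2 + 5·9·10 + 4·1·10 + 3·7·4 + 2·2·0 = 734 ≡ 8.
  α_i^2 mod 11 = [1, 4, 1, 5, 4].
  S_2 = Σ v_i α_i^2 r_i = 8·1·2 + 5·4·10 + 4·1·10 + 3·5·4 + 2·4·0 = 316 ≡ 8.
  S = (8, 8, 8) ≠ 0, so r is not a codeword (an error is present).
Step 3: locate the error. For a single error e at position i, S_ℓ = v_i·e·α_i^ℓ, so α_err = S_1/S_0.
  S_0^{−1} = 8^{−1} = 7 (mod 11), so α_err = 8·7 = 56 ≡ 1 = α_3. Error position i = 3.
  Consistency check: S_2/S_1 = 8·7 = 56 ≡ 1 = α_err ✓ (single-error assumption holds).
Step 4: error magnitude e = S_0/v_3 = S_0·∏_{j≠3}(α_3 − α_j) = 8·3 = 24 ≡ 2 (mod 11).
Step 5: correct position 3: c_3 = r_3 − e = 10 − 2 ≡ 8 (mod 11). Hence c = [2, 10, 8, 4, 0].
  Check: interpolating c through the α_i gives m(x) = 5 + 3·x (degree < 2) with m(α_i) = c_i for every i, so c is indeed a codeword.


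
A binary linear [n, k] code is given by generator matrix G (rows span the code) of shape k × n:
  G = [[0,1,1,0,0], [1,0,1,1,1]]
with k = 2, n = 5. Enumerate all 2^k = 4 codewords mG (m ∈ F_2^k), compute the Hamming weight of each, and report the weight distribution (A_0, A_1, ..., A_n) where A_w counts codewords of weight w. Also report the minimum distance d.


Weight distribution: A_0 = 1, A_2 = 1, A_4 = 2. Minimum distance d = 2.

Enumerate all 2^2 = 4 messages m ∈ F_2^2.
For each, compute codeword c = mG in F_2^5, then tally its weight.
  m = 00 → c = 00000, weight = 0.
  m = 10 → c = 01100, weight = 2.
  m = 01 → c = 10111, weight = 4.
  m = 11 → c = 11011, weight = 4.
Tally weights:
  weight 0: 1 codewords.
  weight 2: 1 codewords.
  weight 4: 2 codewords.
Minimum distance d = smallest w > 0 with A_w > 0 = 2.
Sanity: Σ A_w = 4 = 2^2 = 4 ✓.


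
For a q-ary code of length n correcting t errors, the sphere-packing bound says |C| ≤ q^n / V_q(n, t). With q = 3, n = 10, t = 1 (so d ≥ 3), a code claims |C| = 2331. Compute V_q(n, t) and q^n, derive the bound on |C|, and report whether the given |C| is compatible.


V_q(n, t) = 21, q^n = 59049, Hamming bound = 2811, |C| = 2331 ≤ bound (satisfied).

Step 1: Compute V_q(n, t) = Σ_{j=0}^1 C(n, j) (q−1)^j.
  j = 0: C(10,0)·(2)^0 = 1·1 = 1.
  j = 1: C(10,1)·(2)^1 = 10·2 = 20.
  V_q(n, t) = 1 + 20 = 21.
Step 2: q^n = 3^10 = 59049.
Step 3: Hamming bound ⌊q^n / V_q(n,t)⌋ = ⌊59049/21⌋ = 2811.
Step 4: Compare |C| = 2331 to 2811: satisfied.
The claimed |C| lies below the Hamming bound.


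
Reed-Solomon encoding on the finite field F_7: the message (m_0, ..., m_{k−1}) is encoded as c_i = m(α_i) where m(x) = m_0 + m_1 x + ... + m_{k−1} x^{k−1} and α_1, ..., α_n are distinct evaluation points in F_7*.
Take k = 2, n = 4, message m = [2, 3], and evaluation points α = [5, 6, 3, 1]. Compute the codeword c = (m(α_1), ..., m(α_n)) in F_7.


c = [3, 6, 4, 5]

Message polynomial: m(x) = 2 + 3·x (mod 7).
For each evaluation point α_i, compute m(α_i) mod 7:
  α_1 = 5: Horner steps 3 → 3, so m(5) = 3.
  α_2 = 6: Horner steps 3 → 6, so m(6) = 6.
  α_3 = 3: Horner steps 3 → 4, so m(3) = 4.
  α_4 = 1: Horner steps 3 → 5, so m(1) = 5.
Codeword c = [3, 6, 4, 5] ∈ F_7^4.


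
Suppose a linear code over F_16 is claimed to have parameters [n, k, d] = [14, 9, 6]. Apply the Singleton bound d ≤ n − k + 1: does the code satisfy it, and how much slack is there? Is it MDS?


Singleton RHS = n − k + 1 = 6, slack = 0, bound satisfied, MDS.

Singleton bound: d ≤ n − k + 1.
Here n = 14, k = 9, so n − k + 1 = 6.
Given d = 6, check d ≤ 6: YES.
Slack = (n − k + 1) − d = 0.
The code is MDS (slack = 0).
Description: the claimed parameters are [14, 9, 6]_16; such a code would be MDS (meets Singleton bound).


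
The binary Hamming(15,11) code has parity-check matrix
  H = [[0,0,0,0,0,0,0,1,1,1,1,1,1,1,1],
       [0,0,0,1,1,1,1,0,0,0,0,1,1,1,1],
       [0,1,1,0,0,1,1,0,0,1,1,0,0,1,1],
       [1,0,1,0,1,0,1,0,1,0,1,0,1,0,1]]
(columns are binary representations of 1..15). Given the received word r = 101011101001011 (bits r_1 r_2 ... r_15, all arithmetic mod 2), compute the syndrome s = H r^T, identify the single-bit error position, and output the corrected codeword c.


s = (0, 0, 1, 0)^T, error position = 2, corrected codeword c = 111011101001011

Compute s = H r^T mod 2 one row at a time:
  s_1 = 0 + 1 + 0 + 0 + 1 + 0 + 1 + 1 = 4 ≡ 0 (mod 2).
  s_2 = 0 + 1 + 1 + 1 + 1 + 0 + 1 + 1 = 6 ≡ 0 (mod 2).
  s_3 = 0 + 1 + 1 + 1 + 0 + 0 + 1 + 1 = 5 ≡ 1 (mod 2).
  s_4 = 1 + 1 + 1 + 1 + 1 + 0 + 0 + 1 = 6 ≡ 0 (mod 2).
s = (0, 0, 1, 0)^T — this equals column 2 of H (binary 0010), so error is at position 2.
Correct: flip bit 2 of r = 101011101001011 to get c = 111011101001011.


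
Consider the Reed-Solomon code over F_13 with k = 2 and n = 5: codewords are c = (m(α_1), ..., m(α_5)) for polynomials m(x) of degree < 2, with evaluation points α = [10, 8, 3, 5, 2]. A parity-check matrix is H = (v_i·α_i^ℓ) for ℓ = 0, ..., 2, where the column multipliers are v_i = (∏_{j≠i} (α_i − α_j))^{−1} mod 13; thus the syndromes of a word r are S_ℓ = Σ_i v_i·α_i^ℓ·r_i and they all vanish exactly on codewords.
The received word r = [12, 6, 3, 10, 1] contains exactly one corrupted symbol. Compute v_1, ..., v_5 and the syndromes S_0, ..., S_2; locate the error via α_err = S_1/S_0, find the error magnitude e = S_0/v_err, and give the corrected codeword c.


S = (8, 11, 7), error at position 3, error magnitude e = 12, c = [12, 6, 4, 10, 1].

Step 1: column multipliers v_i = (∏_{j≠i}(α_i − α_j))^{−1} mod 13.
  i = 1 (α = 10): (10−8)(10−3)(10−5)(10−2) = 2·7·5·8 = 560 ≡ 1, so v_1 = 1^{−1} = 1 (mod 13).
  i = 2 (α = 8): (8−10)(8−3)(8−5)(8−2) = (−2)·5·3·6 = −180 ≡ 2, so v_2 = 2^{−1} = 7 (mod 13).
  i = 3 (α = 3): (3−10)(3−8)(3−5)(3−2) = (−7)·(−5)·(−2)·1 = −70 ≡ 8, so v_3 = 8^{−1} = 5 (mod 13).
  i = 4 (α = 5): (5−10)(5−8)(5−3)(5−2) = (−5)·(−3)·2·3 = 90 ≡ 12, so v_4 = 12^{−1} = 12 (mod 13).
  i = 5 (α = 2): (2−10)(2−8)(2−3)(2−5) = (−8)·(−6)·(−1)·(−3) = 144 ≡ 1, so v_5 = 1^{−1} = 1 (mod 13).
  v = [1, 7, 5, 12, 1].
Step 2: syndromes of r = [12, 6, 3, 10, 1] (all sums mod 13).
  S_0 = Σ v_i r_i = 1·12 + 7·6 + 5·3 + 12·10 + 1·1 = 190 ≡ 8.
  S_1 = Σ v_i α_i r_i = 1·10·12 + 7·8·6 + 5·3·3 + 12·5·10 + 1·2·1 = 1103 ≡ 11.
  α_i^2 mod 13 = [9, 12, 9, 12, 4].
  S_2 = Σ v_i α_i^2 r_i = 1·9·12 + 7·12·6 + 5·9·3 + 12·12·10 + 1·4·1 = 2191 ≡ 7.
  S = (8, 11, 7) ≠ 0, so r is not a codeword (an error is present).
Step 3: locate the error. For a single error e at position i, S_ℓ = v_i·e·α_i^ℓ, so α_err = S_1/S_0.
  S_0^{−1} = 8^{−1} = 5 (mod 13), so α_err = 11·5 = 55 ≡ 3 = α_3. Error position i = 3.
  Consistency check: S_2/S_1 = 7·6 = 42 ≡ 3 = α_err ✓ (single-error assumption holds).
Step 4: error magnitude e = S_0/v_3 = S_0·∏_{j≠3}(α_3 − α_j) = 8·8 = 64 ≡ 12 (mod 13).
Step 5: correct position 3: c_3 = r_3 − e = 3 − 12 ≡ 4 (mod 13). Hence c = [12, 6, 4, 10, 1].
  Check: interpolating c through the α_i gives m(x) = 8 + 3·x (degree < 2) with m(α_i) = c_i for every i, so c is indeed a codeword.


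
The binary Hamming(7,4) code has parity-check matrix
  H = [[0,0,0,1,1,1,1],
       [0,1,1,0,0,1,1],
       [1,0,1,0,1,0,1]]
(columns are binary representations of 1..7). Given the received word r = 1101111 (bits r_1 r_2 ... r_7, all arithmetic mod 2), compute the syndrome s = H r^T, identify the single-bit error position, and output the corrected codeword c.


s = (0, 1, 1)^T, error position = 3, corrected codeword c = 1111111

Compute s = H r^T mod 2 one row at a time:
  s_1 = 1 + 1 + 1 + 1 = 4 ≡ 0 (mod 2).
  s_2 = 1 + 0 + 1 + 1 = 3 ≡ 1 (mod 2).
  s_3 = 1 + 0 + 1 + 1 = 3 ≡ 1 (mod 2).
s = (0, 1, 1)^T — this equals column 3 of H (binary 011), so error is at position 3.
Correct: flip bit 3 of r = 1101111 to get c = 1111111.


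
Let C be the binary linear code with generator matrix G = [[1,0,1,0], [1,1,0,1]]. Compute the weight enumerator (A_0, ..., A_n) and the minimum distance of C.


Weight distribution: A_0 = 1, A_2 = 1, A_3 = 2. Minimum distance d = 2.

Enumerate all 2^2 = 4 messages m ∈ F_2^2.
For each, compute codeword c = mG in F_2^4, then tally its weight.
  m = 00 → c = 0000, weight = 0.
  m = 10 → c = 1010, weight = 2.
  m = 01 → c = 1101, weight = 3.
  m = 11 → c = 0111, weight = 3.
Tally weights:
  weight 0: 1 codewords.
  weight 2: 1 codewords.
  weight 3: 2 codewords.
Minimum distance d = smallest w > 0 with A_w > 0 = 2.
Sanity: Σ A_w = 4 = 2^2 = 4 ✓.


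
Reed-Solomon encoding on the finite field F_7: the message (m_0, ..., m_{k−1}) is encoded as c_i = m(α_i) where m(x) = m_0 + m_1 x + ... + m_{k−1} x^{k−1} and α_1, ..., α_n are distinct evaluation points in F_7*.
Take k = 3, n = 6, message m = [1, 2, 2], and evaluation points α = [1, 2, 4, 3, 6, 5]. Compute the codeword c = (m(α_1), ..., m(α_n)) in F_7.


c = [5, 6, 6, 4, 1, 5]

Message polynomial: m(x) = 1 + 2·x + 2·x^2 (mod 7).
For each evaluation point α_i, compute m(α_i) mod 7:
  α_1 = 1: Horner steps 2 → 4 → 5, so m(1) = 5.
  α_2 = 2: Horner steps 2 → 6 → 6, so m(2) = 6.
  α_3 = 4: Horner steps 2 → 3 → 6, so m(4) = 6.
  α_4 = 3: Horner steps 2 → 1 → 4, so m(3) = 4.
  α_5 = 6: Horner steps 2 → 0 → 1, so m(6) = 1.
  α_6 = 5: Horner steps 2 → 5 → 5, so m(5) = 5.
Codeword c = [5, 6, 6, 4, 1, 5] ∈ F_7^6.


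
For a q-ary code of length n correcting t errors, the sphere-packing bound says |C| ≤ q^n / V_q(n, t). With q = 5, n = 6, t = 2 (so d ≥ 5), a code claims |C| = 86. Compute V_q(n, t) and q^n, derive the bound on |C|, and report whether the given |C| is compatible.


V_q(n, t) = 265, q^n = 15625, Hamming bound = 58, |C| = 86 > bound (violated).

Step 1: Compute V_q(n, t) = Σ_{j=0}^2 C(n, j) (q−1)^j.
  j = 0: C(6,0)·(4)^0 = 1·1 = 1.
  j = 1: C(6,1)·(4)^1 = 6·4 = 24.
  j = 2: C(6,2)·(4)^2 = 15·16 = 240.
  V_q(n, t) = 1 + 24 + 240 = 265.
Step 2: q^n = 5^6 = 15625.
Step 3: Hamming bound ⌊q^n / V_q(n,t)⌋ = ⌊15625/265⌋ = 58.
Step 4: Compare |C| = 86 to 58: violated.
The claimed |C| lies above the Hamming bound, so no 5-ary code of length 6 with d ≥ 5 can have 86 codewords.


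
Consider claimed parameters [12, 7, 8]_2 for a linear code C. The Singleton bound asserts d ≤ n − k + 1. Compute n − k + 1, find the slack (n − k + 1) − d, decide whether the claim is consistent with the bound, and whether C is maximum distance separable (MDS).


Singleton RHS = n − k + 1 = 6, slack = -2, bound violated (no such code; not MDS).

Singleton bound: d ≤ n − k + 1.
Here n = 12, k = 7, so n − k + 1 = 6.
Given d = 8, check d ≤ 6: NO.
Slack = (n − k + 1) − d = -2.
The slack is negative: d = 8 exceeds n − k + 1 = 6 by 2, so the Singleton bound is violated and no linear [12, 7, 8]_2 code can exist. In particular it is not MDS (MDS requires d = n − k + 1 exactly).
Description: the claimed parameters are [12, 7, 8]_2; such a code would be impossible (violates the Singleton bound).


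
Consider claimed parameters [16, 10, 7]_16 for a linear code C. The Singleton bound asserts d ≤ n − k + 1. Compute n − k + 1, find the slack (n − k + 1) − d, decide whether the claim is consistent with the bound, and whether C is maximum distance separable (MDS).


Singleton RHS = n − k + 1 = 7, slack = 0, bound satisfied, MDS.

Singleton bound: d ≤ n − k + 1.
Here n = 16, k = 10, so n − k + 1 = 7.
Given d = 7, check d ≤ 7: YES.
Slack = (n − k + 1) − d = 0.
The code is MDS (slack = 0).
Description: the claimed parameters are [16, 10, 7]_16; such a code would be MDS (meets Singleton bound).


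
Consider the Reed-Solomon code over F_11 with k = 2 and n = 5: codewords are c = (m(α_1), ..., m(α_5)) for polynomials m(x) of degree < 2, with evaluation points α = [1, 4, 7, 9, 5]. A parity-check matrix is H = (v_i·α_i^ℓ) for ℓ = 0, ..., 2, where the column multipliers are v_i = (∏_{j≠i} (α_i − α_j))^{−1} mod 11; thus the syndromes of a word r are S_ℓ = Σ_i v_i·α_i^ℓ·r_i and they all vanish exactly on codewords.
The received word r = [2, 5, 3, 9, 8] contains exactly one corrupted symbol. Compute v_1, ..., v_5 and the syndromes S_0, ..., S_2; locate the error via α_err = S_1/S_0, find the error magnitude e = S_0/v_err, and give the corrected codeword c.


S = (7, 7, 7), error at position 1, error magnitude e = 6, c = [7, 5, 3, 9, 8].

Step 1: column multipliers v_i = (∏_{j≠i}(α_i − α_j))^{−1} mod 11.
  i = 1 (α = 1): (1−4)(1−7)(1−9)(1−5) = (−3)·(−6)·(−8)·(−4) = 576 ≡ 4, so v_1 = 4^{−1} = 3 (mod 11).
  i = 2 (α = 4): (4−1)(4−7)(4−9)(4−5) = 3·(−3)·(−5)·(−1) = −45 ≡ 10, so v_2 = 10^{−1} = 10 (mod 11).
  i = 3 (α = 7): (7−1)(7−4)(7−9)(7−5) = 6·3·(−2)·2 = −72 ≡ 5, so v_3 = 5^{−1} = 9 (mod 11).
  i = 4 (α = 9): (9−1)(9−4)(9−7)(9−5) = 8·5·2·4 = 320 ≡ 1, so v_4 = 1^{−1} = 1 (mod 11).
  i = 5 (α = 5): (5−1)(5−4)(5−7)(5−9) = 4·1·(−2)·(−4) = 32 ≡ 10, so v_5 = 10^{−1} = 10 (mod 11).
  v = [3, 10, 9, 1, 10].
Step 2: syndromes of r = [2, 5, 3, 9, 8] (all sums mod 11).
  S_0 = Σ v_i r_i = 3·2 + 10·5 + 9·3 + 1·9 + 10·8 = 172 ≡ 7.
  S_1 = Σ v_i α_i r_i = 3·1·2 + 10·4·5 + 9·7·3 + 1·9·9 + 10·5·8 = 876 ≡ 7.
  α_i^2 mod 11 = [1, 5, 5, 4, 3].
  S_2 = Σ v_i α_i^2 r_i = 3·1·2 + 10·5·5 + 9·5·3 + 1·4·9 + 10·3·8 = 667 ≡ 7.
  S = (7, 7, 7) ≠ 0, so r is not a codeword (an error is present).
Step 3: locate the error. For a single error e at position i, S_ℓ = v_i·e·α_i^ℓ, so α_err = S_1/S_0.
  S_0^{−1} = 7^{−1} = 8 (mod 11), so α_err = 7·8 = 56 ≡ 1 = α_1. Error position i = 1.
  Consistency check: S_2/S_1 = 7·8 = 56 ≡ 1 = α_err ✓ (single-error assumption holds).
Step 4: error magnitude e = S_0/v_1 = S_0·∏_{j≠1}(α_1 − α_j) = 7·4 = 28 ≡ 6 (mod 11).
Step 5: correct position 1: c_1 = r_1 − e = 2 − 6 ≡ 7 (mod 11). Hence c = [7, 5, 3, 9, 8].
  Check: interpolating c through the α_i gives m(x) = 4 + 3·x (degree < 2) with m(α_i) = c_i for every i, so c is indeed a codeword.


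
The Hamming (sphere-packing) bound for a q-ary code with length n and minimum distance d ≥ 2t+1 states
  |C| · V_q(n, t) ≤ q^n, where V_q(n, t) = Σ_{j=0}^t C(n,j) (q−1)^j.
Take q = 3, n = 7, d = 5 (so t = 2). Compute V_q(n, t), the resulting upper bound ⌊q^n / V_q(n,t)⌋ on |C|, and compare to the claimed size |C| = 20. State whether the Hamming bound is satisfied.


V_q(n, t) = 99, q^n = 2187, Hamming bound = 22, |C| = 20 ≤ bound (satisfied).

Step 1: Compute V_q(n, t) = Σ_{j=0}^2 C(n, j) (q−1)^j.
  j = 0: C(7,0)·(2)^0 = 1·1 = 1.
  j = 1: C(7,1)·(2)^1 = 7·2 = 14.
  j = 2: C(7,2)·(2)^2 = 21·4 = 84.
  V_q(n, t) = 1 + 14 + 84 = 99.
Step 2: q^n = 3^7 = 2187.
Step 3: Hamming bound ⌊q^n / V_q(n,t)⌋ = ⌊2187/99⌋ = 22.
Step 4: Compare |C| = 20 to 22: satisfied.
The claimed |C| lies below the Hamming bound.


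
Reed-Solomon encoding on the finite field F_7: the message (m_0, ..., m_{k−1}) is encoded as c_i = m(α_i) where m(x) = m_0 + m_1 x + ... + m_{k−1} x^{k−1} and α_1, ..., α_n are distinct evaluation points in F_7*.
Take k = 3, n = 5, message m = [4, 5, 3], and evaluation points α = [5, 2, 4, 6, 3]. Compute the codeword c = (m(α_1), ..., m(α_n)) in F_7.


c = [6, 5, 2, 2, 4]

Message polynomial: m(x) = 4 + 5·x + 3·x^2 (mod 7).
For each evaluation point α_i, compute m(α_i) mod 7:
  α_1 = 5: Horner steps 3 → 6 → 6, so m(5) = 6.
  α_2 = 2: Horner steps 3 → 4 → 5, so m(2) = 5.
  α_3 = 4: Horner steps 3 → 3 → 2, so m(4) = 2.
  α_4 = 6: Horner steps 3 → 2 → 2, so m(6) = 2.
  α_5 = 3: Horner steps 3 → 0 → 4, so m(3) = 4.
Codeword c = [6, 5, 2, 2, 4] ∈ F_7^5.


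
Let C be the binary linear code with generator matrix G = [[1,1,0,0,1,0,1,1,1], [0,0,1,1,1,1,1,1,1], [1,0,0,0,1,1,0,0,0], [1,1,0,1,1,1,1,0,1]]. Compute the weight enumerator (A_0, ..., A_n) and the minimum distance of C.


Weight distribution: A_0 = 1, A_3 = 2, A_4 = 5, A_5 = 4, A_6 = 2, A_7 = 2. Minimum distance d = 3.

Enumerate all 2^4 = 16 messages m ∈ F_2^4.
For each, compute codeword c = mG in F_2^9, then tally its weight.
  m = 0000 → c = 000000000, weight = 0.
  m = 1000 → c = 110010111, weight = 6.
  m = 0100 → c = 001111111, weight = 7.
  m = 1100 → c = 111101000, weight = 5.
  m = 0010 → c = 100011000, weight = 3.
  m = 1010 → c = 010001111, weight = 5.
  m = 0110 → c = 101100111, weight = 6.
  m = 1110 → c = 011110000, weight = 4.
  m = 0001 → c = 110111101, weight = 7.
  m = 1001 → c = 000101010, weight = 3.
  m = 0101 → c = 111000010, weight = 4.
  m = 1101 → c = 001010101, weight = 4.
  m = 0011 → c = 010100101, weight = 4.
  m = 1011 → c = 100110010, weight = 4.
  m = 0111 → c = 011011010, weight = 5.
  m = 1111 → c = 101001101, weight = 5.
Tally weights:
  weight 0: 1 codewords.
  weight 3: 2 codewords.
  weight 4: 5 codewords.
  weight 5: 4 codewords.
  weight 6: 2 codewords.
  weight 7: 2 codewords.
Minimum distance d = smallest w > 0 with A_w > 0 = 3.
Sanity: Σ A_w = 16 = 2^4 = 16 ✓.


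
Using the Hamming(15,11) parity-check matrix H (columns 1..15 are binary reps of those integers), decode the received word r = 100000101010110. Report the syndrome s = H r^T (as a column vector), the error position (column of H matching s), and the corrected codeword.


s = (0, 1, 1, 1)^T, error position = 7, corrected codeword c = 100000001010110

Compute s = H r^T mod 2 one row at a time:
  s_1 = 0 + 1 + 0 + 1 + 0 + 1 + 1 + 0 = 4 ≡ 0 (mod 2).
  s_2 = 0 + 0 + 0 + 1 + 0 + 1 + 1 + 0 = 3 ≡ 1 (mod 2).
  s_3 = 0 + 0 + 0 + 1 + 0 + 1 + 1 + 0 = 3 ≡ 1 (mod 2).
  s_4 = 1 + 0 + 0 + 1 + 1 + 1 + 1 + 0 = 5 ≡ 1 (mod 2).
s = (0, 1, 1, 1)^T — this equals column 7 of H (binary 0111), so error is at position 7.
Correct: flip bit 7 of r = 100000101010110 to get c = 100000001010110.


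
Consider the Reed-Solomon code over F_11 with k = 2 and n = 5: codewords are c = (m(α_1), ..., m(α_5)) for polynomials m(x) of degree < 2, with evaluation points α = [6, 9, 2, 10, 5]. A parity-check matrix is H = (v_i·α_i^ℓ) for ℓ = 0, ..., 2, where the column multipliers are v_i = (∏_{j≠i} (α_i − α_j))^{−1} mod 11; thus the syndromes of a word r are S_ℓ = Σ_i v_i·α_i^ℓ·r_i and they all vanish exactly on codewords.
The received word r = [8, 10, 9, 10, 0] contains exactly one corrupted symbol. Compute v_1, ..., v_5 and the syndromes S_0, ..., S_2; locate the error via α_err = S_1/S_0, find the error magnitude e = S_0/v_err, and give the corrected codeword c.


S = (6, 5, 6), error at position 4, error magnitude e = 3, c = [8, 10, 9, 7, 0].

Step 1: column multipliers v_i = (∏_{j≠i}(α_i − α_j))^{−1} mod 11.
  i = 1 (α = 6): (6−9)(6−2)(6−10)(6−5) = (−3)·4·(−4)·1 = 48 ≡ 4, so v_1 = 4^{−1} = 3 (mod 11).
  i = 2 (α = 9): (9−6)(9−2)(9−10)(9−5) = 3·7·(−1)·4 = −84 ≡ 4, so v_2 = 4^{−1} = 3 (mod 11).
  i = 3 (α = 2): (2−6)(2−9)(2−10)(2−5) = (−4)·(−7)·(−8)·(−3) = 672 ≡ 1, so v_3 = 1^{−1} = 1 (mod 11).
  i = 4 (α = 10): (10−6)(10−9)(10−2)(10−5) = 4·1·8·5 = 160 ≡ 6, so v_4 = 6^{−1} = 2 (mod 11).
  i = 5 (α = 5): (5−6)(5−9)(5−2)(5−10) = (−1)·(−4)·3·(−5) = −60 ≡ 6, so v_5 = 6^{−1} = 2 (mod 11).
  v = [3, 3, 1, 2, 2].
Step 2: syndromes of r = [8, 10, 9, 10, 0] (all sums mod 11).
  S_0 = Σ v_i r_i = 3·8 + 3·10 + 1·9 + 2·10 + 2·0 = 83 ≡ 6.
  S_1 = Σ v_i α_i r_i = 3·6·8 + 3·9·10 + 1·2·9 + 2·10·10 + 2·5·0 = 632 ≡ 5.
  α_i^2 mod 11 = [3, 4, 4, 1, 3].
  S_2 = Σ v_i α_i^2 r_i = 3·3·8 + 3·4·10 + 1·4·9 + 2·1·10 + 2·3·0 = 248 ≡ 6.
  S = (6, 5, 6) ≠ 0, so r is not a codeword (an error is present).
Step 3: locate the error. For a single error e at position i, S_ℓ = v_i·e·α_i^ℓ, so α_err = S_1/S_0.
  S_0^{−1} = 6^{−1} = 2 (mod 11), so α_err = 5·2 = 10 ≡ 10 = α_4. Error position i = 4.
  Consistency check: S_2/S_1 = 6·9 = 54 ≡ 10 = α_err ✓ (single-error assumption holds).
Step 4: error magnitude e = S_0/v_4 = S_0·∏_{j≠4}(α_4 − α_j) = 6·6 = 36 ≡ 3 (mod 11).
Step 5: correct position 4: c_4 = r_4 − e = 10 − 3 ≡ 7 (mod 11). Hence c = [8, 10, 9, 7, 0].
  Check: interpolating c through the α_i gives m(x) = 4 + 8·x (degree < 2) with m(α_i) = c_i for every i, so c is indeed a codeword.


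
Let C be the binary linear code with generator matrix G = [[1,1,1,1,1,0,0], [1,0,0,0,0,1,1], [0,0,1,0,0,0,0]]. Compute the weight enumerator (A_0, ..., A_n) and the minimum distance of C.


Weight distribution: A_0 = 1, A_1 = 1, A_3 = 1, A_4 = 2, A_5 = 2, A_6 = 1. Minimum distance d = 1.

Enumerate all 2^3 = 8 messages m ∈ F_2^3.
For each, compute codeword c = mG in F_2^7, then tally its weight.
  m = 000 → c = 0000000, weight = 0.
  m = 100 → c = 1111100, weight = 5.
  m = 010 → c = 1000011, weight = 3.
  m = 110 → c = 0111111, weight = 6.
  m = 001 → c = 0010000, weight = 1.
  m = 101 → c = 1101100, weight = 4.
  m = 011 → c = 1010011, weight = 4.
  m = 111 → c = 0101111, weight = 5.
Tally weights:
  weight 0: 1 codewords.
  weight 1: 1 codewords.
  weight 3: 1 codewords.
  weight 4: 2 codewords.
  weight 5: 2 codewords.
  weight 6: 1 codewords.
Minimum distance d = smallest w > 0 with A_w > 0 = 1.
Sanity: Σ A_w = 8 = 2^3 = 8 ✓.


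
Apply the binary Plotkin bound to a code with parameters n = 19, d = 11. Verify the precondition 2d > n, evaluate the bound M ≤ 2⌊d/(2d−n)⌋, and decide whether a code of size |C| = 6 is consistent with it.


Plotkin bound M ≤ 6; given |C| = 6 ≤ bound (satisfied).

Check applicability: 2d = 22, n = 19.
2d − n = 3 > 0, so Plotkin applies.
Compute d/(2d−n) = 11/3 ≈ 3.6667.
⌊d/(2d−n)⌋ = 3.
Plotkin bound: M ≤ 2·3 = 6.
Given |C| = 6, check: satisfied.
This |C| is at the Plotkin bound.


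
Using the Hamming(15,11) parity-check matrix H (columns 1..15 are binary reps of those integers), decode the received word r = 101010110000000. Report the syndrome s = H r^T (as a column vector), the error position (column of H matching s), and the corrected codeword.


s = (1, 0, 0, 0)^T, error position = 8, corrected codeword c = 101010100000000

Compute s = H r^T mod 2 one row at a time:
  s_1 = 1 + 0 + 0 + 0 + 0 + 0 + 0 + 0 = 1 ≡ 1 (mod 2).
  s_2 = 0 + 1 + 0 + 1 + 0 + 0 + 0 + 0 = 2 ≡ 0 (mod 2).
  s_3 = 0 + 1 + 0 + 1 + 0 + 0 + 0 + 0 = 2 ≡ 0 (mod 2).
  s_4 = 1 + 1 + 1 + 1 + 0 + 0 + 0 + 0 = 4 ≡ 0 (mod 2).
s = (1, 0, 0, 0)^T — this equals column 8 of H (binary 1000), so error is at position 8.
Correct: flip bit 8 of r = 101010110000000 to get c = 101010100000000.


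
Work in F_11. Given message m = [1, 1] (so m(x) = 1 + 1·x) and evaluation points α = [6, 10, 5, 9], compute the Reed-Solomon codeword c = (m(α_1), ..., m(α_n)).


c = [7, 0, 6, 10]

Message polynomial: m(x) = 1 + 1·x (mod 11).
For each evaluation point α_i, compute m(α_i) mod 11:
  α_1 = 6: Horner steps 1 → 7, so m(6) = 7.
  α_2 = 10: Horner steps 1 → 0, so m(10) = 0.
  α_3 = 5: Horner steps 1 → 6, so m(5) = 6.
  α_4 = 9: Horner steps 1 → 10, so m(9) = 10.
Codeword c = [7, 0, 6, 10] ∈ F_11^4.


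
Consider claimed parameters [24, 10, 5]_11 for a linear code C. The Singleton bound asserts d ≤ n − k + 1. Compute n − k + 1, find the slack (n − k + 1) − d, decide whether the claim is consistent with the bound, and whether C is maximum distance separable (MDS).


Singleton RHS = n − k + 1 = 15, slack = 10, bound satisfied, not MDS.

Singleton bound: d ≤ n − k + 1.
Here n = 24, k = 10, so n − k + 1 = 15.
Given d = 5, check d ≤ 15: YES.
Slack = (n − k + 1) − d = 10.
The code is NOT MDS (slack = 10 > 0).
Description: the claimed parameters are [24, 10, 5]_11; such a code would be non-MDS.


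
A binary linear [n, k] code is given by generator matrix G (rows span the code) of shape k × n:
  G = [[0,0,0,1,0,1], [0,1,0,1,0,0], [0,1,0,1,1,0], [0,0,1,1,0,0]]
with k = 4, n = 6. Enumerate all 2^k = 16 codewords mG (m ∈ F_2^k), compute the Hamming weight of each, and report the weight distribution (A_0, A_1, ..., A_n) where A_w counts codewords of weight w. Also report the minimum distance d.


Weight distribution: A_0 = 1, A_1 = 1, A_2 = 6, A_3 = 6, A_4 = 1, A_5 = 1. Minimum distance d = 1.

Enumerate all 2^4 = 16 messages m ∈ F_2^4.
For each, compute codeword c = mG in F_2^6, then tally its weight.
  m = 0000 → c = 000000, weight = 0.
  m = 1000 → c = 000101, weight = 2.
  m = 0100 → c = 010100, weight = 2.
  m = 1100 → c = 010001, weight = 2.
  m = 0010 → c = 010110, weight = 3.
  m = 1010 → c = 010011, weight = 3.
  m = 0110 → c = 000010, weight = 1.
  m = 1110 → c = 000111, weight = 3.
  m = 0001 → c = 001100, weight = 2.
  m = 1001 → c = 001001, weight = 2.
  m = 0101 → c = 011000, weight = 2.
  m = 1101 → c = 011101, weight = 4.
  m = 0011 → c = 011010, weight = 3.
  m = 1011 → c = 011111, weight = 5.
  m = 0111 → c = 001110, weight = 3.
  m = 1111 → c = 001011, weight = 3.
Tally weights:
  weight 0: 1 codewords.
  weight 1: 1 codewords.
  weight 2: 6 codewords.
  weight 3: 6 codewords.
  weight 4: 1 codewords.
  weight 5: 1 codewords.
Minimum distance d = smallest w > 0 with A_w > 0 = 1.
Sanity: Σ A_w = 16 = 2^4 = 16 ✓.


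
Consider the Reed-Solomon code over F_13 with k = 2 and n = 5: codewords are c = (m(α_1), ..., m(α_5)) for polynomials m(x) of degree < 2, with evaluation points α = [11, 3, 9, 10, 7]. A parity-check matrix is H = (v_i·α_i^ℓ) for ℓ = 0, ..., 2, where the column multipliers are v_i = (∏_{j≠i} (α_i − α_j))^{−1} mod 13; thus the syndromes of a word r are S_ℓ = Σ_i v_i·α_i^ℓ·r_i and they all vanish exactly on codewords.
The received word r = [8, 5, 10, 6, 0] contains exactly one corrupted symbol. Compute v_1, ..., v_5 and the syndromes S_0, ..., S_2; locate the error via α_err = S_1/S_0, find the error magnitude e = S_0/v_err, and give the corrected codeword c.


S = (10, 12, 4), error at position 3, error magnitude e = 6, c = [8, 5, 4, 6, 0].

Step 1: column multipliers v_i = (∏_{j≠i}(α_i − α_j))^{−1} mod 13.
  i = 1 (α = 11): (11−3)(11−9)(11−10)(11−7) = 8·2·1·4 = 64 ≡ 12, so v_1 = 12^{−1} = 12 (mod 13).
  i = 2 (α = 3): (3−11)(3−9)(3−10)(3−7) = (−8)·(−6)·(−7)·(−4) = 1344 ≡ 5, so v_2 = 5^{−1} = 8 (mod 13).
  i = 3 (α = 9): (9−11)(9−3)(9−10)(9−7) = (−2)·6·(−1)·2 = 24 ≡ 11, so v_3 = 11^{−1} = 6 (mod 13).
  i = 4 (α = 10): (10−11)(10−3)(10−9)(10−7) = (−1)·7·1·3 = −21 ≡ 5, so v_4 = 5^{−1} = 8 (mod 13).
  i = 5 (α = 7): (7−11)(7−3)(7−9)(7−10) = (−4)·4·(−2)·(−3) = −96 ≡ 8, so v_5 = 8^{−1} = 5 (mod 13).
  v = [12, 8, 6, 8, 5].
Step 2: syndromes of r = [8, 5, 10, 6, 0] (all sums mod 13).
  S_0 = Σ v_i r_i = 12·8 + 8·5 + 6·10 + 8·6 + 5·0 = 244 ≡ 10.
  S_1 = Σ v_i α_i r_i = 12·11·8 + 8·3·5 + 6·9·10 + 8·10·6 + 5·7·0 = 2196 ≡ 12.
  α_i^2 mod 13 = [4, 9, 3, 9, 10].
  S_2 = Σ v_i α_i^2 r_i = 12·4·8 + 8·9·5 + 6·3·10 + 8·9·6 + 5·10·0 = 1356 ≡ 4.
  S = (10, 12, 4) ≠ 0, so r is not a codeword (an error is present).
Step 3: locate the error. For a single error e at position i, S_ℓ = v_i·e·α_i^ℓ, so α_err = S_1/S_0.
  S_0^{−1} = 10^{−1} = 4 (mod 13), so α_err = 12·4 = 48 ≡ 9 = α_3. Error position i = 3.
  Consistency check: S_2/S_1 = 4·12 = 48 ≡ 9 = α_err ✓ (single-error assumption holds).
Step 4: error magnitude e = S_0/v_3 = S_0·∏_{j≠3}(α_3 − α_j) = 10·11 = 110 ≡ 6 (mod 13).
Step 5: correct position 3: c_3 = r_3 − e = 10 − 6 ≡ 4 (mod 13). Hence c = [8, 5, 4, 6, 0].
  Check: interpolating c through the α_i gives m(x) = 12 + 2·x (degree < 2) with m(α_i) = c_i for every i, so c is indeed a codeword.
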